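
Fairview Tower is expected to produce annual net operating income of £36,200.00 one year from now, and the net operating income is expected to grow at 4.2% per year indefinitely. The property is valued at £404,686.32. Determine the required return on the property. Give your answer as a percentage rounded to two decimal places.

13.15%

P = D₁/(r − g) ⇒ r = D₁/P + g = £36,200.0000/£404,686.32 + 0.042 = 0.089452 + 0.042 = 0.131452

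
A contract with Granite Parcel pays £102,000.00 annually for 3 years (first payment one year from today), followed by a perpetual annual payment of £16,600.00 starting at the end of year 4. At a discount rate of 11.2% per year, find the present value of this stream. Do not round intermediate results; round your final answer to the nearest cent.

PV of 3-year annuity: £102,000.00 × [1 − (1+0.112)^−3] / 0.112 = 248394.41112
Perpetuity value at year 3: £16,600.00 / 0.112 = 148214.28571
PV of perpetuity: 148214.28571 / (1+0.112)^3 = 107789.31292
Total PV = 248394.41112 + 107789.31292 = 356183.72404

£356183.72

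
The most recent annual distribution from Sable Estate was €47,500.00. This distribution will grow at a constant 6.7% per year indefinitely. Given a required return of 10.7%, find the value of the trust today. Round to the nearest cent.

D₁ = D₀ × (1 + g) = €47,500.00 × 1.067 = €50,682.5000
Growing perpetuity: P = D₁ / (r − g) = €50,682.5000 / (0.107 − 0.067) = €1,267,062.50

€1267062.50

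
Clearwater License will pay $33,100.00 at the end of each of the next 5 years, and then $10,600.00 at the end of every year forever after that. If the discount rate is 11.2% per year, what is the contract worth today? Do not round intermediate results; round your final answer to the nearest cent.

$177383.86

PV of 5-year annuity: $33,100.00 × [1 − (1+0.112)^−5] / 0.112 = 121721.20171
Perpetuity value at year 5: $10,600.00 / 0.112 = 94642.85714
PV of perpetuity: 94642.85714 / (1+0.112)^5 = 55662.65357
Total PV = 121721.20171 + 55662.65357 = 177383.85528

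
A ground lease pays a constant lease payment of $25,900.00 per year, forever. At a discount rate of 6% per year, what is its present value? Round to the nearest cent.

Level perpetuity: PV = C / r = $25,900.00 / 0.06 = $431,666.67

$431666.67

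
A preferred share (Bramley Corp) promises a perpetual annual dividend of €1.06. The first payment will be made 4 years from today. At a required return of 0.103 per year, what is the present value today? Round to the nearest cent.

Value at end of year 3: C / r = €1.06 / 0.103 = €10.2913
Discount to today: PV = €10.2913 / (1 + 0.103)^3 = €10.2913 / 1.341920 = €7.67

€7.67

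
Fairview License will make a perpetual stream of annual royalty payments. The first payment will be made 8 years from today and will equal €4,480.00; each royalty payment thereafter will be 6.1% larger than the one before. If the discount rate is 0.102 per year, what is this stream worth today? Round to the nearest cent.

€55363.43

Value at end of year 7: C₁ / (r − g) = €4,480.00 / (0.102 − 0.061) = €109,268.2927
Discount to today: PV = €109,268.2927 / (1 + 0.102)^7 = €109,268.2927 / 1.973655 = €55,363.43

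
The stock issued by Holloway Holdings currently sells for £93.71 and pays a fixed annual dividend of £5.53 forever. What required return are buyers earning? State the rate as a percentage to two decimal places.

5.90%

P = C/r ⇒ r = C/P = £5.53/£93.71 = 0.059012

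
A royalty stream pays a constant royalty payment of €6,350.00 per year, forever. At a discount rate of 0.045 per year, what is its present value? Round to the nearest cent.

€141111.11

Level perpetuity: PV = C / r = €6,350.00 / 0.045 = €141,111.11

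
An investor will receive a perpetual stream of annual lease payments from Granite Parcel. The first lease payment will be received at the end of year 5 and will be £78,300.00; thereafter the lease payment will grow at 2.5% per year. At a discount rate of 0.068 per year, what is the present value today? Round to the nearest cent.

£1399614.06

Value at end of year 4: C₁ / (r − g) = £78,300.00 / (0.068 − 0.025) = £1,820,930.2326
Discount to today: PV = £1,820,930.2326 / (1 + 0.068)^4 = £1,820,930.2326 / 1.301023 = £1,399,614.06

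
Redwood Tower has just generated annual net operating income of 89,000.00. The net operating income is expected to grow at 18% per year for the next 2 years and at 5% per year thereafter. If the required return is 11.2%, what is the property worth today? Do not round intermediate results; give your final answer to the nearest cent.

D_1 = 105020.00000
D_2 = 123923.60000
Terminal value at year 2: TV = D_2×(1+g_2)/(r−g_2) = 130119.78000/0.062 = 2098706.12903
P_0 = D_1/(1+r)^1 + D_2/(1+r)^2 + TV/(1+r)^2
    = 94442.44604 + 100217.70354 + 1697235.30180 = 1891895.45138

1891895.45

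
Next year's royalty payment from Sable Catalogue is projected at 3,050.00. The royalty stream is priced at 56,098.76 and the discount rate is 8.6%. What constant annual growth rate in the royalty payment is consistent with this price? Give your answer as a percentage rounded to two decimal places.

3.16%

P = D₁/(r−g) ⇒ g = r − D₁/P = 0.086 − 3,050.00/56,098.76 = 0.031632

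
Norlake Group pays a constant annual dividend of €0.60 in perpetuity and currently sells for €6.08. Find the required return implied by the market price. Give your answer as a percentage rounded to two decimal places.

9.87%

P = C/r ⇒ r = C/P = €0.60/€6.08 = 0.098684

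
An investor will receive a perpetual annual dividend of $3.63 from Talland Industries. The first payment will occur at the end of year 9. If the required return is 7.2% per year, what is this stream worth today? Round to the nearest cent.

$28.91

Value at end of year 8: C / r = $3.63 / 0.072 = $50.4167
Discount to today: PV = $50.4167 / (1 + 0.072)^8 = $50.4167 / 1.744047 = $28.91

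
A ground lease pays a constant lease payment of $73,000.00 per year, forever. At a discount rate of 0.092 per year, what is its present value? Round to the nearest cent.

$793478.26

Level perpetuity: PV = C / r = $73,000.00 / 0.092 = $793,478.26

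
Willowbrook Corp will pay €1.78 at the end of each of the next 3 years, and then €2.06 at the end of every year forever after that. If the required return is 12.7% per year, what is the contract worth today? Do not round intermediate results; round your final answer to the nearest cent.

€15.56

PV of 3-year annuity: €1.78 × [1 − (1+0.127)^−3] / 0.127 = 4.22435
Perpetuity value at year 3: €2.06 / 0.127 = 16.22047
PV of perpetuity: 16.22047 / (1+0.127)^3 = 11.33161
Total PV = 4.22435 + 11.33161 = 15.55597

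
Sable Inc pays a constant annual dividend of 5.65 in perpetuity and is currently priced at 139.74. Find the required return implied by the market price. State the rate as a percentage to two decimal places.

4.04%

P = C/r ⇒ r = C/P = 5.65/139.74 = 0.040432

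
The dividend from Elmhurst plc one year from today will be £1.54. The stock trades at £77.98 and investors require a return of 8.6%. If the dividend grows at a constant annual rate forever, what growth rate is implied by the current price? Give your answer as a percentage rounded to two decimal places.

6.63%

P = D₁/(r−g) ⇒ g = r − D₁/P = 0.086 − £1.54/£77.98 = 0.066251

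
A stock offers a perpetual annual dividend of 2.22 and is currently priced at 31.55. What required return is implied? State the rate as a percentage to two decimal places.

7.04%

P = C/r ⇒ r = C/P = 2.22/31.55 = 0.070365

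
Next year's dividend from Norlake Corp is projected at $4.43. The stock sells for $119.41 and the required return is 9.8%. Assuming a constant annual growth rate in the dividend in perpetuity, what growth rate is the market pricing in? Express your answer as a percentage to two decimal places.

P = D₁/(r−g) ⇒ g = r − D₁/P = 0.098 − $4.43/$119.41 = 0.060901

6.09%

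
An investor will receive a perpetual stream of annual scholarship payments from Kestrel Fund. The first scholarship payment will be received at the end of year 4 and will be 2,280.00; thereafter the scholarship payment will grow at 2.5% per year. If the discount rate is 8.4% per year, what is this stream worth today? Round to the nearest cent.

30338.56

Value at end of year 3: C₁ / (r − g) = 2,280.00 / (0.084 − 0.025) = 38,644.0678
Discount to today: PV = 38,644.0678 / (1 + 0.084)^3 = 38,644.0678 / 1.273761 = 30,338.56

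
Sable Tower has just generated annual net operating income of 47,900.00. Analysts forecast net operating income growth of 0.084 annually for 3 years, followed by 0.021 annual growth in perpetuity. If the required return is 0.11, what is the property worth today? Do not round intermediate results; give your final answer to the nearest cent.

648860.69

D_1 = 51923.60000
D_2 = 56285.18240
D_3 = 61013.13772
Terminal value at year 3: TV = D_3×(1+g_2)/(r−g_2) = 62294.41361/0.089 = 699937.23162
P_0 = D_1/(1+r)^1 + D_2/(1+r)^2 + D_3/(1+r)^3 + TV/(1+r)^3
    = 46778.01802 + 45682.31670 + 44612.28045 + 511788.07121 = 648860.68637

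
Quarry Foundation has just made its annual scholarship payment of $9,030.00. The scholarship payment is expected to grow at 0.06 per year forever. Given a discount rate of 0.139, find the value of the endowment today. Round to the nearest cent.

D₁ = D₀ × (1 + g) = $9,030.00 × 1.06 = $9,571.8000
Growing perpetuity: P = D₁ / (r − g) = $9,571.8000 / (0.139 − 0.06) = $121,162.03

$121162.03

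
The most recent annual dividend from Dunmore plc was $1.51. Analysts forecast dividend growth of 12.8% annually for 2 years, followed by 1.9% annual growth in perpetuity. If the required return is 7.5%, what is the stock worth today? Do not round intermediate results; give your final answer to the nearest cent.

$33.50

D_1 = 1.70328
D_2 = 1.92130
Terminal value at year 2: TV = D_2×(1+g_2)/(r−g_2) = 1.95780/0.056 = 34.96080
P_0 = D_1/(1+r)^1 + D_2/(1+r)^2 + TV/(1+r)^2
    = 1.58445 + 1.66256 + 30.25272 = 33.49973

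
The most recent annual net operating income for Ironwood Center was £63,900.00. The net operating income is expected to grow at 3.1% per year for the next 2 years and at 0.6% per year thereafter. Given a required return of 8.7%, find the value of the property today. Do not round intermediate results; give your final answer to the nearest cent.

£832050.62

D_1 = 65880.90000
D_2 = 67923.20790
Terminal value at year 2: TV = D_2×(1+g_2)/(r−g_2) = 68330.74715/0.081 = 843589.47096
P_0 = D_1/(1+r)^1 + D_2/(1+r)^2 + TV/(1+r)^2
    = 60608.00368 + 57485.60423 + 713957.01051 = 832050.61842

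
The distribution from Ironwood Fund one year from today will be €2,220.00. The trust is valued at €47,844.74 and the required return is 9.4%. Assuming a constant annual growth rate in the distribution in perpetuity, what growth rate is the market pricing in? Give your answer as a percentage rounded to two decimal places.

4.76%

P = D₁/(r−g) ⇒ g = r − D₁/P = 0.094 − €2,220.00/€47,844.74 = 0.047600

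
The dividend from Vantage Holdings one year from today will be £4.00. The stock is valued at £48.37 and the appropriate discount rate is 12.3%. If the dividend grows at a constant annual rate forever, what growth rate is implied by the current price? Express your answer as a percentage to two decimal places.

P = D₁/(r−g) ⇒ g = r − D₁/P = 0.123 − £4.00/£48.37 = 0.040304

4.03%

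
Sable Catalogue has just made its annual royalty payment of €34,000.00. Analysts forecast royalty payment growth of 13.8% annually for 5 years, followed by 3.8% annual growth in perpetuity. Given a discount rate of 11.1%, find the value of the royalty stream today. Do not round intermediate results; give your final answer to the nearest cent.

D_1 = 38692.00000
D_2 = 44031.49600
D_3 = 50107.84245
D_4 = 57022.72471
D_5 = 64891.86072
Terminal value at year 5: TV = D_5×(1+g_2)/(r−g_2) = 67357.75142/0.073 = 922708.92359
P_0 = D_1/(1+r)^1 + D_2/(1+r)^2 + D_3/(1+r)^3 + D_4/(1+r)^4 + D_5/(1+r)^5 + TV/(1+r)^5
    = 34826.28263 + 35672.64593 + 36539.57792 + 37427.57847 + 38337.15958 + 545122.89924 = 727926.14376

€727926.14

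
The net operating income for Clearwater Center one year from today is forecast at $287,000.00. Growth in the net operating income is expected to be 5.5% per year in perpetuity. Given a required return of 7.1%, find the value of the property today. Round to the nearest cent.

$17937500.00

Growing perpetuity: P = D₁ / (r − g) = $287,000.0000 / (0.071 − 0.055) = $17,937,500.00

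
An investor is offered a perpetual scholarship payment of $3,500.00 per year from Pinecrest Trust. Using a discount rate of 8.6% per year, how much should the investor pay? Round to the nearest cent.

Level perpetuity: PV = C / r = $3,500.00 / 0.086 = $40,697.67

$40697.67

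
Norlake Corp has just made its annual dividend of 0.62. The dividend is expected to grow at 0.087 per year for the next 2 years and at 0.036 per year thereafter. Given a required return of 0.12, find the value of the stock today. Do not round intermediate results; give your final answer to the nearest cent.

8.39

D_1 = 0.67394
D_2 = 0.73257
Terminal value at year 2: TV = D_2×(1+g_2)/(r−g_2) = 0.75895/0.084 = 9.03506
P_0 = D_1/(1+r)^1 + D_2/(1+r)^2 + TV/(1+r)^2
    = 0.60173 + 0.58400 + 7.20270 = 8.38843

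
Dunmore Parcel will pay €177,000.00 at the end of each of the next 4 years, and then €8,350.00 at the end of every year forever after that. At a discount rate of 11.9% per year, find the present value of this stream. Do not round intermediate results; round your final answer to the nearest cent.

€583497.76

PV of 4-year annuity: €177,000.00 × [1 − (1+0.119)^−4] / 0.119 = 538745.07200
Perpetuity value at year 4: €8,350.00 / 0.119 = 70168.06723
PV of perpetuity: 70168.06723 / (1+0.119)^4 = 44752.69236
Total PV = 538745.07200 + 44752.69236 = 583497.76436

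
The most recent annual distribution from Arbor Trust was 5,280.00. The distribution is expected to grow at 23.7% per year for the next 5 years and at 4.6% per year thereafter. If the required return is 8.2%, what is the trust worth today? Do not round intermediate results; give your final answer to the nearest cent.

D_1 = 6531.36000
D_2 = 8079.29232
D_3 = 9994.08460
D_4 = 12362.68265
D_5 = 15292.63844
Terminal value at year 5: TV = D_5×(1+g_2)/(r−g_2) = 15996.09981/0.036 = 444336.10573
P_0 = D_1/(1+r)^1 + D_2/(1+r)^2 + D_3/(1+r)^3 + D_4/(1+r)^4 + D_5/(1+r)^5 + TV/(1+r)^5
    = 6036.37708 + 6901.10762 + 7889.71361 + 9019.94061 + 10312.07628 + 299623.10520 = 339782.32040

339782.32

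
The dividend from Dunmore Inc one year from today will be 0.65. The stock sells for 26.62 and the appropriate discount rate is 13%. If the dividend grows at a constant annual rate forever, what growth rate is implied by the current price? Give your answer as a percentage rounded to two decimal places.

10.56%

P = D₁/(r−g) ⇒ g = r − D₁/P = 0.13 − 0.65/26.62 = 0.105582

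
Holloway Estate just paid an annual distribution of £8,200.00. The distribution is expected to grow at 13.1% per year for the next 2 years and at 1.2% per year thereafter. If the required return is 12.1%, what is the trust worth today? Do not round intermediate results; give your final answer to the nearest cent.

D_1 = 9274.20000
D_2 = 10489.12020
Terminal value at year 2: TV = D_2×(1+g_2)/(r−g_2) = 10614.98964/0.109 = 97385.22608
P_0 = D_1/(1+r)^1 + D_2/(1+r)^2 + TV/(1+r)^2
    = 8273.14897 + 8346.95048 + 77496.45768 = 94116.55714

£94116.56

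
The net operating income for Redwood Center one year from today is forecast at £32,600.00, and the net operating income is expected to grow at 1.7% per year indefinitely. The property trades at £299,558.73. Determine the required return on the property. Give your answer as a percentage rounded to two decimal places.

12.58%

P = D₁/(r − g) ⇒ r = D₁/P + g = £32,600.0000/£299,558.73 + 0.017 = 0.108827 + 0.017 = 0.125827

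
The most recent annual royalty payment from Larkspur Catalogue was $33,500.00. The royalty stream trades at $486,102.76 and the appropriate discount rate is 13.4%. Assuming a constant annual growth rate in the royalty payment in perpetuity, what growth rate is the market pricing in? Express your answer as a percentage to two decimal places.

6.09%

P = D₀(1+g)/(r−g) ⇒ P(r−g) = D₀(1+g) ⇒ g(P+D₀) = P·r − D₀
g = (P·r − D₀)/(P + D₀) = ($486,102.76×0.134 − $33,500.00) / ($486,102.76 + $33,500.00) = 0.060888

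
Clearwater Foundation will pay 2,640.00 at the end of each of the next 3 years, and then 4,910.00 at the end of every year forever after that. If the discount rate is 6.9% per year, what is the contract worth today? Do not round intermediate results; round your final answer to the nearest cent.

PV of 3-year annuity: 2,640.00 × [1 − (1+0.069)^−3] / 0.069 = 6940.87194
Perpetuity value at year 3: 4,910.00 / 0.069 = 71159.42029
PV of perpetuity: 71159.42029 / (1+0.069)^3 = 58250.45014
Total PV = 6940.87194 + 58250.45014 = 65191.32207

65191.32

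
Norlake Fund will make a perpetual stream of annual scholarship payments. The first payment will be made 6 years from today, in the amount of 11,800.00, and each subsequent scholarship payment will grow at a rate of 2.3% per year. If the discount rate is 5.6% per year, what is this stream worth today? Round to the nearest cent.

Value at end of year 5: C₁ / (r − g) = 11,800.00 / (0.056 − 0.023) = 357,575.7576
Discount to today: PV = 357,575.7576 / (1 + 0.056)^5 = 357,575.7576 / 1.313166 = 272,300.52

272300.52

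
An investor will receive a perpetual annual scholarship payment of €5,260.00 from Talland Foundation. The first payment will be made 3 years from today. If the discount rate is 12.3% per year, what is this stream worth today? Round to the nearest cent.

€33909.48

Value at end of year 2: C / r = €5,260.00 / 0.123 = €42,764.2276
Discount to today: PV = €42,764.2276 / (1 + 0.123)^2 = €42,764.2276 / 1.261129 = €33,909.48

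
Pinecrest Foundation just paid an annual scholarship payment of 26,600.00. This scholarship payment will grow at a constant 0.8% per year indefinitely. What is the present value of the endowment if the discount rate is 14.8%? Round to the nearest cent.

D₁ = D₀ × (1 + g) = 26,600.00 × 1.008 = 26,812.8000
Growing perpetuity: P = D₁ / (r − g) = 26,812.8000 / (0.148 − 0.008) = 191,520.00

191520.00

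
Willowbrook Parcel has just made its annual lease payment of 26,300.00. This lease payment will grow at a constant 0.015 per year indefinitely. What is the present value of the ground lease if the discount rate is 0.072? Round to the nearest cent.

D₁ = D₀ × (1 + g) = 26,300.00 × 1.015 = 26,694.5000
Growing perpetuity: P = D₁ / (r − g) = 26,694.5000 / (0.072 − 0.015) = 468,324.56

468324.56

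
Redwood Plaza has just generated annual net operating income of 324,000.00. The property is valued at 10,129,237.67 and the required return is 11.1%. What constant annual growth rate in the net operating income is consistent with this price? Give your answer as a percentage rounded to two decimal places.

P = D₀(1+g)/(r−g) ⇒ P(r−g) = D₀(1+g) ⇒ g(P+D₀) = P·r − D₀
g = (P·r − D₀)/(P + D₀) = (10,129,237.67×0.111 − 324,000.00) / (10,129,237.67 + 324,000.00) = 0.076564

7.66%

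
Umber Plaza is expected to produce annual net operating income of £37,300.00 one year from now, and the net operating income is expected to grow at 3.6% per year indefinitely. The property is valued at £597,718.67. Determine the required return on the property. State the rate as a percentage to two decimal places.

9.84%

P = D₁/(r − g) ⇒ r = D₁/P + g = £37,300.0000/£597,718.67 + 0.036 = 0.062404 + 0.036 = 0.098404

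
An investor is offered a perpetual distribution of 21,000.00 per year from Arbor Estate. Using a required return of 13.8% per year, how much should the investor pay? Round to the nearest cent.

152173.91

Level perpetuity: PV = C / r = 21,000.00 / 0.138 = 152,173.91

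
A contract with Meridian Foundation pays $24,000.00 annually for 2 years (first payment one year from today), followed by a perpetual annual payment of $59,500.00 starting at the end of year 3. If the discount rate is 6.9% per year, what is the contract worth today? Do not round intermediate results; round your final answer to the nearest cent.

$798045.12

PV of 2-year annuity: $24,000.00 × [1 − (1+0.069)^−2] / 0.069 = 43452.65545
Perpetuity value at year 2: $59,500.00 / 0.069 = 862318.84058
PV of perpetuity: 862318.84058 / (1+0.069)^2 = 754592.46560
Total PV = 43452.65545 + 754592.46560 = 798045.12105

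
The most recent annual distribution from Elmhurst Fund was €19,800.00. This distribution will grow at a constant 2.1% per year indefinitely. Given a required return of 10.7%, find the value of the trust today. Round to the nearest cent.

€235067.44

D₁ = D₀ × (1 + g) = €19,800.00 × 1.021 = €20,215.8000
Growing perpetuity: P = D₁ / (r − g) = €20,215.8000 / (0.107 − 0.021) = €235,067.44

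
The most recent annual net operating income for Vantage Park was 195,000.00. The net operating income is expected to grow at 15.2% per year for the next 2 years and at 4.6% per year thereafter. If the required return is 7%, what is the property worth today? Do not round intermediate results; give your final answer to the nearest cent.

10287252.34

D_1 = 224640.00000
D_2 = 258785.28000
Terminal value at year 2: TV = D_2×(1+g_2)/(r−g_2) = 270689.40288/0.024 = 11278725.12000
P_0 = D_1/(1+r)^1 + D_2/(1+r)^2 + TV/(1+r)^2
    = 209943.92523 + 226033.08586 + 9851275.32536 = 10287252.33645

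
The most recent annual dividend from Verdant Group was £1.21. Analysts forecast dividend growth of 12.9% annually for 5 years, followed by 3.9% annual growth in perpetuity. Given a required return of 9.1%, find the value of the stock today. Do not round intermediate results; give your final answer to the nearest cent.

£35.40

D_1 = 1.36609
D_2 = 1.54232
D_3 = 1.74127
D_4 = 1.96590
D_5 = 2.21950
Terminal value at year 5: TV = D_5×(1+g_2)/(r−g_2) = 2.30606/0.052 = 44.34731
P_0 = D_1/(1+r)^1 + D_2/(1+r)^2 + D_3/(1+r)^3 + D_4/(1+r)^4 + D_5/(1+r)^5 + TV/(1+r)^5
    = 1.25214 + 1.29576 + 1.34089 + 1.38759 + 1.43592 + 28.69086 = 35.40317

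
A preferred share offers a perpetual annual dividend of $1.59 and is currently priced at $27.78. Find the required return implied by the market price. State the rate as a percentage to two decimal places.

5.72%

P = C/r ⇒ r = C/P = $1.59/$27.78 = 0.057235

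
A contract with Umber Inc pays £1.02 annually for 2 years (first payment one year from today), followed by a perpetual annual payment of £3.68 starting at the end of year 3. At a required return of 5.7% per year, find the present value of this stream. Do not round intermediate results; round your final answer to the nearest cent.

£59.66

PV of 2-year annuity: £1.02 × [1 − (1+0.057)^−2] / 0.057 = 1.87795
Perpetuity value at year 2: £3.68 / 0.057 = 64.56140
PV of perpetuity: 64.56140 / (1+0.057)^2 = 57.78605
Total PV = 1.87795 + 57.78605 = 59.66400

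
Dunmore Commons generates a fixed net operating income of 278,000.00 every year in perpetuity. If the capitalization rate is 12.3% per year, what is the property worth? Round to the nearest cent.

2260162.60

Level perpetuity: PV = C / r = 278,000.00 / 0.123 = 2,260,162.60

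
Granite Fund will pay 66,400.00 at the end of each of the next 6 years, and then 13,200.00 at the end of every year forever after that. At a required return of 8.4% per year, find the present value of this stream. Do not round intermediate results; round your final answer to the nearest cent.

400123.97

PV of 6-year annuity: 66,400.00 × [1 − (1+0.084)^−6] / 0.084 = 303269.66092
Perpetuity value at year 6: 13,200.00 / 0.084 = 157142.85714
PV of perpetuity: 157142.85714 / (1+0.084)^6 = 96854.31009
Total PV = 303269.66092 + 96854.31009 = 400123.97101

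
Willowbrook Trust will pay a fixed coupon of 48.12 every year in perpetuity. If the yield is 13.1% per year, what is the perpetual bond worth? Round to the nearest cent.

Level perpetuity: PV = C / r = 48.12 / 0.131 = 367.33

367.33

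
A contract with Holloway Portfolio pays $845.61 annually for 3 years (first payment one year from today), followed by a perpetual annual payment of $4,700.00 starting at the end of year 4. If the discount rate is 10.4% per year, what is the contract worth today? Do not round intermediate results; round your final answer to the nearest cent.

PV of 3-year annuity: $845.61 × [1 − (1+0.104)^−3] / 0.104 = 2088.18602
Perpetuity value at year 3: $4,700.00 / 0.104 = 45192.30769
PV of perpetuity: 45192.30769 / (1+0.104)^3 = 33585.92381
Total PV = 2088.18602 + 33585.92381 = 35674.10983

$35674.11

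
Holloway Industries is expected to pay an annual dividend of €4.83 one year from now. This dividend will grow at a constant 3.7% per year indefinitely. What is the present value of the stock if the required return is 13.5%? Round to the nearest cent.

Growing perpetuity: P = D₁ / (r − g) = €4.8300 / (0.135 − 0.037) = €49.29

€49.29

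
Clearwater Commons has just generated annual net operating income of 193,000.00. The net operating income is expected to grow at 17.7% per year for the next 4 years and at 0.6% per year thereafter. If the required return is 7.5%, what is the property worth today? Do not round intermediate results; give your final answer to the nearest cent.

D_1 = 227161.00000
D_2 = 267368.49700
D_3 = 314692.72097
D_4 = 370393.33258
Terminal value at year 4: TV = D_4×(1+g_2)/(r−g_2) = 372615.69258/0.069 = 5400227.42864
P_0 = D_1/(1+r)^1 + D_2/(1+r)^2 + D_3/(1+r)^3 + D_4/(1+r)^4 + TV/(1+r)^4
    = 211312.55814 + 231362.67994 + 253315.23189 + 277350.72366 + 4043693.15948 = 5017034.35311

5017034.35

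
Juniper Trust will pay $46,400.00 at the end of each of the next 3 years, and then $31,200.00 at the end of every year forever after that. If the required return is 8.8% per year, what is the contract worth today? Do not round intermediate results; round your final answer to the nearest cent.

PV of 3-year annuity: $46,400.00 × [1 − (1+0.088)^−3] / 0.088 = 117871.98822
Perpetuity value at year 3: $31,200.00 / 0.088 = 354545.45455
PV of perpetuity: 354545.45455 / (1+0.088)^3 = 275286.70385
Total PV = 117871.98822 + 275286.70385 = 393158.69207

$393158.69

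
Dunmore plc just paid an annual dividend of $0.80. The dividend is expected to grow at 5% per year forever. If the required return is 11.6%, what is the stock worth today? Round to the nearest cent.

D₁ = D₀ × (1 + g) = $0.80 × 1.05 = $0.8400
Growing perpetuity: P = D₁ / (r − g) = $0.8400 / (0.116 − 0.05) = $12.73

$12.73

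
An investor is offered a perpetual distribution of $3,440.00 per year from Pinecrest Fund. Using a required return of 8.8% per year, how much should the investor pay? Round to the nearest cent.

Level perpetuity: PV = C / r = $3,440.00 / 0.088 = $39,090.91

$39090.91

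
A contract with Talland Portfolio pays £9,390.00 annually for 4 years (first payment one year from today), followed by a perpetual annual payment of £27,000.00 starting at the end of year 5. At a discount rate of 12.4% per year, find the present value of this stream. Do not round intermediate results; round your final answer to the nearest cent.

£164701.71

PV of 4-year annuity: £9,390.00 × [1 − (1+0.124)^−4] / 0.124 = 28282.09432
Perpetuity value at year 4: £27,000.00 / 0.124 = 217741.93548
PV of perpetuity: 217741.93548 / (1+0.124)^4 = 136419.61956
Total PV = 28282.09432 + 136419.61956 = 164701.71388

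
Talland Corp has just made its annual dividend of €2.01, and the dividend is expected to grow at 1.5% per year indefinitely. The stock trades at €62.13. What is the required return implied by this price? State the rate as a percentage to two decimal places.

4.78%

D₁ = €2.01 × 1.015 = €2.0402
P = D₁/(r − g) ⇒ r = D₁/P + g = €2.0402/€62.13 + 0.015 = 0.032837 + 0.015 = 0.047837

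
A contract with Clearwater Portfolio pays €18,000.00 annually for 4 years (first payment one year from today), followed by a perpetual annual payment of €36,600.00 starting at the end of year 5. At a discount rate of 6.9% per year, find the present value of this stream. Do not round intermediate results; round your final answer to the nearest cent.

€467290.16

PV of 4-year annuity: €18,000.00 × [1 − (1+0.069)^−4] / 0.069 = 61107.69583
Perpetuity value at year 4: €36,600.00 / 0.069 = 530434.78261
PV of perpetuity: 530434.78261 / (1+0.069)^4 = 406182.46776
Total PV = 61107.69583 + 406182.46776 = 467290.16359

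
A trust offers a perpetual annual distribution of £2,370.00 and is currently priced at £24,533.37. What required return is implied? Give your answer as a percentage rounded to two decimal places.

P = C/r ⇒ r = C/P = £2,370.00/£24,533.37 = 0.096603

9.66%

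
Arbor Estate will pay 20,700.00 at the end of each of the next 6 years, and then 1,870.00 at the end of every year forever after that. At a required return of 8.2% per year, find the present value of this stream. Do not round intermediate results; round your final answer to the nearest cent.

109328.06

PV of 6-year annuity: 20,700.00 × [1 − (1+0.082)^−6] / 0.082 = 95115.76754
Perpetuity value at year 6: 1,870.00 / 0.082 = 22804.87805
PV of perpetuity: 22804.87805 / (1+0.082)^6 = 14212.29422
Total PV = 95115.76754 + 14212.29422 = 109328.06175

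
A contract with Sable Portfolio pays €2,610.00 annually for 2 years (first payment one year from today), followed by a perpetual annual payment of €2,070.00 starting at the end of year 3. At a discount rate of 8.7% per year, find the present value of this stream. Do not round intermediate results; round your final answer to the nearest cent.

€24746.90

PV of 2-year annuity: €2,610.00 × [1 − (1+0.087)^−2] / 0.087 = 4610.03124
Perpetuity value at year 2: €2,070.00 / 0.087 = 23793.10345
PV of perpetuity: 23793.10345 / (1+0.087)^2 = 20136.87178
Total PV = 4610.03124 + 20136.87178 = 24746.90301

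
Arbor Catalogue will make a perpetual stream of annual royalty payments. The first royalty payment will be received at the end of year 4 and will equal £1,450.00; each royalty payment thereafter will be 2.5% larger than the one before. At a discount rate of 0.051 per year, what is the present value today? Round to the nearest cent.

£48038.18

Value at end of year 3: C₁ / (r − g) = £1,450.00 / (0.051 − 0.025) = £55,769.2308
Discount to today: PV = £55,769.2308 / (1 + 0.051)^3 = £55,769.2308 / 1.160936 = £48,038.18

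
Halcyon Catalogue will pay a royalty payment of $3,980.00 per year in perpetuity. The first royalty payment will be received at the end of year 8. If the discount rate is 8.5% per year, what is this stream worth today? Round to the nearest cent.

$26451.85

Value at end of year 7: C / r = $3,980.00 / 0.085 = $46,823.5294
Discount to today: PV = $46,823.5294 / (1 + 0.085)^7 = $46,823.5294 / 1.770142 = $26,451.85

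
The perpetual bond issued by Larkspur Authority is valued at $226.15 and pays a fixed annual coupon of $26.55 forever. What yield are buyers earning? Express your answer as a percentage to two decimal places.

P = C/r ⇒ r = C/P = $26.55/$226.15 = 0.117400

11.74%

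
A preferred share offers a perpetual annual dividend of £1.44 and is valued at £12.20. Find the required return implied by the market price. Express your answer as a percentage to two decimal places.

11.80%

P = C/r ⇒ r = C/P = £1.44/£12.20 = 0.118033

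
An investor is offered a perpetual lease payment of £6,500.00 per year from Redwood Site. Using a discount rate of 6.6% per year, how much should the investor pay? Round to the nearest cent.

Level perpetuity: PV = C / r = £6,500.00 / 0.066 = £98,484.85

£98484.85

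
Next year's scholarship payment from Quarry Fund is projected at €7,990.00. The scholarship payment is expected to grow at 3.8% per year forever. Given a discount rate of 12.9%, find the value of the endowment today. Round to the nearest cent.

Growing perpetuity: P = D₁ / (r − g) = €7,990.0000 / (0.129 − 0.038) = €87,802.20

€87802.20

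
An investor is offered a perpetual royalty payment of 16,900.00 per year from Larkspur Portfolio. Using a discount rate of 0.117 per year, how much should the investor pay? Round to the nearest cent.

Level perpetuity: PV = C / r = 16,900.00 / 0.117 = 144,444.44

144444.44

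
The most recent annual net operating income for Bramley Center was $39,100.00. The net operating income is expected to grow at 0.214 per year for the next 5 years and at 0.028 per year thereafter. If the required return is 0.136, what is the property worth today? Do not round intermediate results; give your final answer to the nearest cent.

D_1 = 47467.40000
D_2 = 57625.42360
D_3 = 69957.26425
D_4 = 84928.11880
D_5 = 103102.73622
Terminal value at year 5: TV = D_5×(1+g_2)/(r−g_2) = 105989.61284/0.108 = 981385.30405
P_0 = D_1/(1+r)^1 + D_2/(1+r)^2 + D_3/(1+r)^3 + D_4/(1+r)^4 + D_5/(1+r)^5 + TV/(1+r)^5
    = 41784.68310 + 44653.70183 + 47719.71305 + 50996.24264 + 54497.74522 + 518737.79708 = 758389.88293

$758389.88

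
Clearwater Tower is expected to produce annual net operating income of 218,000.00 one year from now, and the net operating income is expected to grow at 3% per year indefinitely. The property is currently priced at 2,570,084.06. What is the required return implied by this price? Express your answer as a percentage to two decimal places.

11.48%

P = D₁/(r − g) ⇒ r = D₁/P + g = 218,000.0000/2,570,084.06 + 0.03 = 0.084822 + 0.03 = 0.114822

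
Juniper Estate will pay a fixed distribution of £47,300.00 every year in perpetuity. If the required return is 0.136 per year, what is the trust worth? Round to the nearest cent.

£347794.12

Level perpetuity: PV = C / r = £47,300.00 / 0.136 = £347,794.12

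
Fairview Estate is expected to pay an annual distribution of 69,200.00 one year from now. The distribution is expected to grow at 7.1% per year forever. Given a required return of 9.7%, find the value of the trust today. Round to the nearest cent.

2661538.46

Growing perpetuity: P = D₁ / (r − g) = 69,200.0000 / (0.097 − 0.071) = 2,661,538.46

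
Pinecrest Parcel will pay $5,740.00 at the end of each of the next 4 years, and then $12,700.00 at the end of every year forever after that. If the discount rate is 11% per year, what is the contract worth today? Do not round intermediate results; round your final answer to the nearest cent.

PV of 4-year annuity: $5,740.00 × [1 − (1+0.11)^−4] / 0.11 = 17808.03826
Perpetuity value at year 4: $12,700.00 / 0.11 = 115454.54545
PV of perpetuity: 115454.54545 / (1+0.11)^4 = 76053.48520
Total PV = 17808.03826 + 76053.48520 = 93861.52345

$93861.52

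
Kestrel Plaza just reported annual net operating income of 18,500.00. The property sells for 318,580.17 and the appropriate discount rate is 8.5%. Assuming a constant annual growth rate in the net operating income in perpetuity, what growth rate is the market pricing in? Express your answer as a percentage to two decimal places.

2.55%

P = D₀(1+g)/(r−g) ⇒ P(r−g) = D₀(1+g) ⇒ g(P+D₀) = P·r − D₀
g = (P·r − D₀)/(P + D₀) = (318,580.17×0.085 − 18,500.00) / (318,580.17 + 18,500.00) = 0.025452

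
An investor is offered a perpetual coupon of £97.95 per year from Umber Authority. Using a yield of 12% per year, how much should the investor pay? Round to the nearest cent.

Level perpetuity: PV = C / r = £97.95 / 0.12 = £816.25

£816.25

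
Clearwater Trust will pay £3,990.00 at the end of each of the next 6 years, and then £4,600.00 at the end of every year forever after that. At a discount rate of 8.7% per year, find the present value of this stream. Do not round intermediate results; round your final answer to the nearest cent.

£50112.50

PV of 6-year annuity: £3,990.00 × [1 − (1+0.087)^−6] / 0.087 = 18060.04723
Perpetuity value at year 6: £4,600.00 / 0.087 = 52873.56322
PV of perpetuity: 52873.56322 / (1+0.087)^6 = 32052.45614
Total PV = 18060.04723 + 32052.45614 = 50112.50337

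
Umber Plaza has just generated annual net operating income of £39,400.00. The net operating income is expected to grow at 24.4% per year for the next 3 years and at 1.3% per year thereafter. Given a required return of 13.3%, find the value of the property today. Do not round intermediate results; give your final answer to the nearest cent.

D_1 = 49013.60000
D_2 = 60972.91840
D_3 = 75850.31049
Terminal value at year 3: TV = D_3×(1+g_2)/(r−g_2) = 76836.36453/0.12 = 640303.03772
P_0 = D_1/(1+r)^1 + D_2/(1+r)^2 + D_3/(1+r)^3 + TV/(1+r)^3
    = 43260.01765 + 47498.20120 + 52151.59955 + 440246.41955 = 583156.23796

£583156.24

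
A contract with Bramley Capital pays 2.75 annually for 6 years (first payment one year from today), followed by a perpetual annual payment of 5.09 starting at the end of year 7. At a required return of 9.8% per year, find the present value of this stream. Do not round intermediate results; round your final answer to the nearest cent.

PV of 6-year annuity: 2.75 × [1 − (1+0.098)^−6] / 0.098 = 12.04749
Perpetuity value at year 6: 5.09 / 0.098 = 51.93878
PV of perpetuity: 51.93878 / (1+0.098)^6 = 29.63996
Total PV = 12.04749 + 29.63996 = 41.68746

41.69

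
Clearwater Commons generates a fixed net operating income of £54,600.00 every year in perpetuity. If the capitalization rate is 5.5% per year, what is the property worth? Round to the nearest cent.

£992727.27

Level perpetuity: PV = C / r = £54,600.00 / 0.055 = £992,727.27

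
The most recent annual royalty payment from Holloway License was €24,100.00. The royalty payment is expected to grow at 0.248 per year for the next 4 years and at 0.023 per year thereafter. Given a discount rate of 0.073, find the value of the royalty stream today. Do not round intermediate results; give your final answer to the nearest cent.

€1045020.78

D_1 = 30076.80000
D_2 = 37535.84640
D_3 = 46844.73631
D_4 = 58462.23091
Terminal value at year 4: TV = D_4×(1+g_2)/(r−g_2) = 59806.86222/0.05 = 1196137.24445
P_0 = D_1/(1+r)^1 + D_2/(1+r)^2 + D_3/(1+r)^3 + D_4/(1+r)^4 + TV/(1+r)^4
    = 28030.56850 + 32602.18964 + 37919.41535 + 44103.84936 + 902364.75788 = 1045020.78074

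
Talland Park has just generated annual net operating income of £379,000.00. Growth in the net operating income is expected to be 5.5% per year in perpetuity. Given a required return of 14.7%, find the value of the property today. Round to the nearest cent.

£4346141.30

D₁ = D₀ × (1 + g) = £379,000.00 × 1.055 = £399,845.0000
Growing perpetuity: P = D₁ / (r − g) = £399,845.0000 / (0.147 − 0.055) = £4,346,141.30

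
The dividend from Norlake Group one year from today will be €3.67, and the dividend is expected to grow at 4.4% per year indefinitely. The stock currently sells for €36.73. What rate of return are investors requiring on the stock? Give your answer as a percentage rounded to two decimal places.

14.39%

P = D₁/(r − g) ⇒ r = D₁/P + g = €3.6700/€36.73 + 0.044 = 0.099918 + 0.044 = 0.143918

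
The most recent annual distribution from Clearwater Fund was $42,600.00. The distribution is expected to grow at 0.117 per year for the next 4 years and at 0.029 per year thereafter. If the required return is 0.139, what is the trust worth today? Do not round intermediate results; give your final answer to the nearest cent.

D_1 = 47584.20000
D_2 = 53151.55140
D_3 = 59370.28291
D_4 = 66316.60601
Terminal value at year 4: TV = D_4×(1+g_2)/(r−g_2) = 68239.78759/0.11 = 620361.70536
P_0 = D_1/(1+r)^1 + D_2/(1+r)^2 + D_3/(1+r)^3 + D_4/(1+r)^4 + TV/(1+r)^4
    = 41777.17296 + 40970.23898 + 40178.89108 + 39402.82821 + 368595.54755 = 530924.67877

$530924.68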